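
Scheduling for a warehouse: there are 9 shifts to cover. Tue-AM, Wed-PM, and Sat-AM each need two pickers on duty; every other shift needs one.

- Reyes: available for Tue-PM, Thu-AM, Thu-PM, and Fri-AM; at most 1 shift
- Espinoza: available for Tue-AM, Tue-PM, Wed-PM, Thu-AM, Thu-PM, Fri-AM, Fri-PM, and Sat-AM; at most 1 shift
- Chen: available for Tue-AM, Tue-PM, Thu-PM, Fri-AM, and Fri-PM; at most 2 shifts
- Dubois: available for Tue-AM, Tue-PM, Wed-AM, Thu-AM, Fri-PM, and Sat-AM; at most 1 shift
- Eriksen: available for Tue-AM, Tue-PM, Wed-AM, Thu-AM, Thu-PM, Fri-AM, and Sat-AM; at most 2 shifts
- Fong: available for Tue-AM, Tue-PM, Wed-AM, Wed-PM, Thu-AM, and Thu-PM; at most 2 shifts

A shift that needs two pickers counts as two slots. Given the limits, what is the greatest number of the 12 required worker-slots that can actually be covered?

Total capacity across all pickers is 1+1+2+1+2+2 = 9, and 12 slots are needed, so at most 9 can be filled.
An assignment achieving 9: Tue-AM→Chen+Eriksen, Wed-AM→Dubois, Wed-PM→Espinoza+Fong, Thu-AM→Fong, Fri-AM→Reyes, Fri-PM→Chen, Sat-AM→Eriksen.
Loads: Reyes 1/1, Espinoza 1/1, Chen 2/2, Dubois 1/1, Eriksen 2/2, Fong 2/2.

9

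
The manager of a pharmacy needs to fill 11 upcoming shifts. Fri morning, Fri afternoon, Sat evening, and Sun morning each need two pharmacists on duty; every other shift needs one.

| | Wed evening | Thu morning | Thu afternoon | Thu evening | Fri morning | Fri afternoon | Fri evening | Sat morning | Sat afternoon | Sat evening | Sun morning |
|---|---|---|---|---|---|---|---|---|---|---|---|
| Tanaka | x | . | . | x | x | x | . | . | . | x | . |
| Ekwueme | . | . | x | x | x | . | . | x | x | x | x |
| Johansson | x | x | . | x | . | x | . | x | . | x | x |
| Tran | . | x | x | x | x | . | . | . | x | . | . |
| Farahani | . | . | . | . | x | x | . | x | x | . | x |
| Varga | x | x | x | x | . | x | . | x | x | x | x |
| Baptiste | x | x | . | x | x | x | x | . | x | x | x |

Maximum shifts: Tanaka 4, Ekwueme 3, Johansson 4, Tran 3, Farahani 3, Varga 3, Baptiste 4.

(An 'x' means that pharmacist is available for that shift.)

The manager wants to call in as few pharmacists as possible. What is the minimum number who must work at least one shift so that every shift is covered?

15 slots to fill and no one can take more than 4, so at least ⌈15/4⌉ = 4 pharmacists are needed.
Tanaka, Ekwueme, Johansson, and Baptiste alone can cover everything: Wed evening→Tanaka, Thu morning→Johansson, Thu afternoon→Ekwueme, Thu evening→Tanaka, Fri morning→Tanaka+Baptiste, Fri afternoon→Tanaka+Johansson, Fri evening→Baptiste, Sat morning→Ekwueme, Sat afternoon→Ekwueme, Sat evening→Johansson+Baptiste, Sun morning→Johansson+Baptiste.

4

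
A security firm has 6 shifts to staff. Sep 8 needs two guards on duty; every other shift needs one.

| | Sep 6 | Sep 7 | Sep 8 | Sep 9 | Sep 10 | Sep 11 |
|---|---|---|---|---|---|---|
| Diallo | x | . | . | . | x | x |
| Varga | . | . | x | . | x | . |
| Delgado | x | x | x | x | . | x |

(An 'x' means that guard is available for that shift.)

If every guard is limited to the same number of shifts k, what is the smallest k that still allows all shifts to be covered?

3

With 3 guards and 7 worker-slots to fill, someone must work at least ⌈7/3⌉ = 3 shifts, so k ≥ 3.
k = 3 works: Sep 6→Diallo, Sep 7→Delgado, Sep 8→Varga+Delgado, Sep 9→Delgado, Sep 10→Diallo, Sep 11→Diallo.
Loads: Diallo 3, Varga 1, Delgado 3 — all ≤ 3.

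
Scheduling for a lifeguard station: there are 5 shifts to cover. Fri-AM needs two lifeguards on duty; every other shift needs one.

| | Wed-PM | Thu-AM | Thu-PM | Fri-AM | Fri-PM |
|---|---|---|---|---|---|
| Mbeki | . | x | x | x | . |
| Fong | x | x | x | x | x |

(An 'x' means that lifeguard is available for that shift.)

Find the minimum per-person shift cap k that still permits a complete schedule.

With 2 lifeguards and 6 worker-slots to fill, someone must work at least ⌈6/2⌉ = 3 shifts, so k ≥ 3.
k = 3 works: Wed-PM→Fong, Thu-AM→Mbeki, Thu-PM→Mbeki, Fri-AM→Mbeki+Fong, Fri-PM→Fong.
Loads: Mbeki 3, Fong 3 — all ≤ 3.

3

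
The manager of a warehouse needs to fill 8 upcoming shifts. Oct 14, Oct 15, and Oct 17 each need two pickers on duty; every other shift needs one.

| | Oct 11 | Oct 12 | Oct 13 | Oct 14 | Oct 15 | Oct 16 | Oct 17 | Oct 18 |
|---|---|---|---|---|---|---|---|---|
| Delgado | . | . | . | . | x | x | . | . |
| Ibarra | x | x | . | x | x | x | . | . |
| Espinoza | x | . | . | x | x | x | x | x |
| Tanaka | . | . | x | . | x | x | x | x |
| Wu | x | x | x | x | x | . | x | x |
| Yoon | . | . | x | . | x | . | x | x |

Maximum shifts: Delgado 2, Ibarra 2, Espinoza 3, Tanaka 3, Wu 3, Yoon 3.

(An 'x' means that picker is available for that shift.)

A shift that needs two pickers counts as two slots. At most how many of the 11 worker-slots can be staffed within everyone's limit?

Total capacity across all pickers is 2+2+3+3+3+3 = 16, and 11 slots are needed, so at most 11 can be filled.
An assignment achieving 11: Oct 11→Ibarra, Oct 12→Ibarra, Oct 13→Tanaka, Oct 14→Espinoza+Wu, Oct 15→Delgado+Tanaka, Oct 16→Delgado, Oct 17→Espinoza+Tanaka, Oct 18→Espinoza.
Loads: Delgado 2/2, Ibarra 2/2, Espinoza 3/3, Tanaka 3/3, Wu 1/3, Yoon 0/3.

11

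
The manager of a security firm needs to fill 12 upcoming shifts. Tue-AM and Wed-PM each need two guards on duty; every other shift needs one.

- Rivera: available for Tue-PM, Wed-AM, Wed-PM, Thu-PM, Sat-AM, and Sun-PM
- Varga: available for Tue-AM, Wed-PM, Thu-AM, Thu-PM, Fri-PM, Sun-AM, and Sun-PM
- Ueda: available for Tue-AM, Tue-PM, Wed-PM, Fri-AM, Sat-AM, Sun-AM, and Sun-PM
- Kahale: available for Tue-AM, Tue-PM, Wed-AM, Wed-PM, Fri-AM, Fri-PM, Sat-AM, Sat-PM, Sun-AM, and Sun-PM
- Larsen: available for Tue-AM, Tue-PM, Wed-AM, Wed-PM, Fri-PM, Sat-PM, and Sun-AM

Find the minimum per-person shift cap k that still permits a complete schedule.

3

With 5 guards and 14 worker-slots to fill, someone must work at least ⌈14/5⌉ = 3 shifts, so k ≥ 3.
k = 3 works: Tue-AM→Kahale+Larsen, Tue-PM→Ueda, Wed-AM→Rivera, Wed-PM→Kahale+Larsen, Thu-AM→Varga, Thu-PM→Rivera, Fri-AM→Ueda, Fri-PM→Varga, Sat-AM→Rivera, Sat-PM→Kahale, Sun-AM→Varga, Sun-PM→Ueda.
Loads: Rivera 3, Varga 3, Ueda 3, Kahale 3, Larsen 2 — all ≤ 3.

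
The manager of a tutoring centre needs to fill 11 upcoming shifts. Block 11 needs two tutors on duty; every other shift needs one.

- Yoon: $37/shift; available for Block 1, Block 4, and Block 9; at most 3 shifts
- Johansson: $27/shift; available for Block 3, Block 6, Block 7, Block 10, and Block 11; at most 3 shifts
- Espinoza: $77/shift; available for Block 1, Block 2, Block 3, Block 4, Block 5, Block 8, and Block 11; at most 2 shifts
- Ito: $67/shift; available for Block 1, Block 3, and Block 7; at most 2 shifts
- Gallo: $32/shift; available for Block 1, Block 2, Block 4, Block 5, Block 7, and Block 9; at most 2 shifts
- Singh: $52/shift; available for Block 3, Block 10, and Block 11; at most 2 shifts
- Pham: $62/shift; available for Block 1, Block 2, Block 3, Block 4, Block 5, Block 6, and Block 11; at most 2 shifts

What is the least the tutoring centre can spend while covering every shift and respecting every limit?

Block 8 can only be covered by Espinoza, so that assignment is forced.
Picking the cheapest available tutor for each shift independently would cost $424, but that ignores the shift limits.
An optimal schedule: Block 1→Yoon, Block 2→Gallo, Block 3→Singh, Block 4→Yoon, Block 5→Gallo, Block 6→Johansson, Block 7→Johansson, Block 8→Espinoza, Block 9→Yoon, Block 10→Johansson, Block 11→Singh+Pham.
Total: 37 + 32 + 52 + 37 + 32 + 27 + 27 + 77 + 37 + 27 + 52 + 62 = $499.

$499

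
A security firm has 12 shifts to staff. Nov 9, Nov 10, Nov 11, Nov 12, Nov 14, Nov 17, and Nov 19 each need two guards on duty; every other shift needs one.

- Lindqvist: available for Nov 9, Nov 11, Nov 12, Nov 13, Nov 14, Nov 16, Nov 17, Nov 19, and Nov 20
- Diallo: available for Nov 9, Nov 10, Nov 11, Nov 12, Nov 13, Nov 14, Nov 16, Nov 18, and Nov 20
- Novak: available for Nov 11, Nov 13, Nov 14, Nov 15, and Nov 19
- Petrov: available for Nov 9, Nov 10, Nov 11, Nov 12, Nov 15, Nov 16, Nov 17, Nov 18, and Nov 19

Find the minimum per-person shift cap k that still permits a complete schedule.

With 4 guards and 19 worker-slots to fill, someone must work at least ⌈19/4⌉ = 5 shifts, so k ≥ 5.
k = 5 works: Nov 9→Lindqvist+Diallo, Nov 10→Diallo+Petrov, Nov 11→Novak+Petrov, Nov 12→Lindqvist+Diallo, Nov 13→Lindqvist, Nov 14→Diallo+Novak, Nov 15→Novak, Nov 16→Petrov, Nov 17→Lindqvist+Petrov, Nov 18→Diallo, Nov 19→Novak+Petrov, Nov 20→Lindqvist.
Loads: Lindqvist 5, Diallo 5, Novak 4, Petrov 5 — all ≤ 5.

5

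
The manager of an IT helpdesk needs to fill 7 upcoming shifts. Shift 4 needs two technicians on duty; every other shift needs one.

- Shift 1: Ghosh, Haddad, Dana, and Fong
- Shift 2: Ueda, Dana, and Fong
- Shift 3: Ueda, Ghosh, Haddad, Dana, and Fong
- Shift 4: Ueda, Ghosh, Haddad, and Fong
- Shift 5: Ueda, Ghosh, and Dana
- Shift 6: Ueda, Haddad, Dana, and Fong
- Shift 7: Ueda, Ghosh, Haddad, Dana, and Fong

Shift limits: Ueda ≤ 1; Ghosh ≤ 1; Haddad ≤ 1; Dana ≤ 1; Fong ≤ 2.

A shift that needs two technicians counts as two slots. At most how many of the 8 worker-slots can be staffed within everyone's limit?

Total capacity across all technicians is 1+1+1+1+2 = 6, and 8 slots are needed, so at most 6 can be filled.
An assignment achieving 6: Shift 1→Haddad, Shift 2→Ueda, Shift 3→Fong, Shift 4→Fong, Shift 5→Ghosh, Shift 6→Dana.
Loads: Ueda 1/1, Ghosh 1/1, Haddad 1/1, Dana 1/1, Fong 2/2.

6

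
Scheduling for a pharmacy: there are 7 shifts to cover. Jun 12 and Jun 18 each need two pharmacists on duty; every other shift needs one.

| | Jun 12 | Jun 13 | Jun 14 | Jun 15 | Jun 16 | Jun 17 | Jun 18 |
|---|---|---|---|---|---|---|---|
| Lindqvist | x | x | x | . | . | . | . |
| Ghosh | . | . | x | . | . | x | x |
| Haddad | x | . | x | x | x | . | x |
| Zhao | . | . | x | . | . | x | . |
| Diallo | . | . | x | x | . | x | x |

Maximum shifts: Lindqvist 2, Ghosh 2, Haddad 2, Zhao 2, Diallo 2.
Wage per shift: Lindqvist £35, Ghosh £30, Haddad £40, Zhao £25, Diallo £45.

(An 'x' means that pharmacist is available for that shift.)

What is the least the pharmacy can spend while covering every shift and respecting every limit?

Jun 12 can only be covered by Lindqvist and Haddad, so that assignment is forced.
Jun 13 can only be covered by Lindqvist, so that assignment is forced.
Jun 16 can only be covered by Haddad, so that assignment is forced.
Picking the cheapest available pharmacist for each shift independently would cost £310, but that ignores the shift limits.
An optimal schedule: Jun 12→Lindqvist+Haddad, Jun 13→Lindqvist, Jun 14→Zhao, Jun 15→Diallo, Jun 16→Haddad, Jun 17→Zhao, Jun 18→Ghosh+Diallo.
Total: 35 + 40 + 35 + 25 + 45 + 40 + 25 + 30 + 45 = £320.

£320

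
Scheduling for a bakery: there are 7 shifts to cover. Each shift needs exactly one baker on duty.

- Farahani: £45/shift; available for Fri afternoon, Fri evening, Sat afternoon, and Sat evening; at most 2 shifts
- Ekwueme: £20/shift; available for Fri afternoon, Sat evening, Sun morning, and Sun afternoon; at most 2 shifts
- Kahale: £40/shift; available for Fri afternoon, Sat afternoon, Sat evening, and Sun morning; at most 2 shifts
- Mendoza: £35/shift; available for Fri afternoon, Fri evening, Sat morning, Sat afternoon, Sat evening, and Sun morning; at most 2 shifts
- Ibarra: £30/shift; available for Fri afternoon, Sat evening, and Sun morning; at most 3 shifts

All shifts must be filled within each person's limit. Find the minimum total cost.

Sat morning can only be covered by Mendoza, so that assignment is forced.
Sun afternoon can only be covered by Ekwueme, so that assignment is forced.
Picking the cheapest available baker for each shift independently would cost £185, but that ignores the shift limits.
An optimal schedule: Fri afternoon→Ibarra, Fri evening→Mendoza, Sat morning→Mendoza, Sat afternoon→Kahale, Sat evening→Ibarra, Sun morning→Ekwueme, Sun afternoon→Ekwueme.
Total: 30 + 35 + 35 + 40 + 30 + 20 + 20 = £210.

£210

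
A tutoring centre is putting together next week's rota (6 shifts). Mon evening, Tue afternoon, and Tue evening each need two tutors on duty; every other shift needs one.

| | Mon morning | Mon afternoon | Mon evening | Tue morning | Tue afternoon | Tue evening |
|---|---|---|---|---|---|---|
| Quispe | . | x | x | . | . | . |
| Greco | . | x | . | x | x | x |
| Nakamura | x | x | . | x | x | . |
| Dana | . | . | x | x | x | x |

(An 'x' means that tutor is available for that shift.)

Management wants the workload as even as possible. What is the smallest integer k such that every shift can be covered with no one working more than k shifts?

With 4 tutors and 9 worker-slots to fill, someone must work at least ⌈9/4⌉ = 3 shifts, so k ≥ 3.
k = 3 works: Mon morning→Nakamura, Mon afternoon→Quispe, Mon evening→Quispe+Dana, Tue morning→Greco, Tue afternoon→Greco+Nakamura, Tue evening→Greco+Dana.
Loads: Quispe 2, Greco 3, Nakamura 2, Dana 2 — all ≤ 3.

3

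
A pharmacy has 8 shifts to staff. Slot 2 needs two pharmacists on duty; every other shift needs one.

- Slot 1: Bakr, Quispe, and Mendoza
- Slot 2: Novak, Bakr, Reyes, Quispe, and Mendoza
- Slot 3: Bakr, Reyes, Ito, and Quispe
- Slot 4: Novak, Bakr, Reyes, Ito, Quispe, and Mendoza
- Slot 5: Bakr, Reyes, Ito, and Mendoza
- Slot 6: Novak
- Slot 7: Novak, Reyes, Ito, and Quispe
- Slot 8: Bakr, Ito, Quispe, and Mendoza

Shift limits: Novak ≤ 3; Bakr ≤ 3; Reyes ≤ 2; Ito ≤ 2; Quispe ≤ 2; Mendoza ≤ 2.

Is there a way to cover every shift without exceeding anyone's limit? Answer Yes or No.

Slot 6 can only be covered by Novak, so that assignment is forced.
One valid schedule: Slot 1→Bakr, Slot 2→Reyes+Quispe, Slot 3→Bakr, Slot 4→Novak, Slot 5→Bakr, Slot 6→Novak, Slot 7→Novak, Slot 8→Ito.
Loads: Novak 3/3, Bakr 3/3, Reyes 1/2, Ito 1/2, Quispe 1/2, Mendoza 0/2 — all within limits.

Yes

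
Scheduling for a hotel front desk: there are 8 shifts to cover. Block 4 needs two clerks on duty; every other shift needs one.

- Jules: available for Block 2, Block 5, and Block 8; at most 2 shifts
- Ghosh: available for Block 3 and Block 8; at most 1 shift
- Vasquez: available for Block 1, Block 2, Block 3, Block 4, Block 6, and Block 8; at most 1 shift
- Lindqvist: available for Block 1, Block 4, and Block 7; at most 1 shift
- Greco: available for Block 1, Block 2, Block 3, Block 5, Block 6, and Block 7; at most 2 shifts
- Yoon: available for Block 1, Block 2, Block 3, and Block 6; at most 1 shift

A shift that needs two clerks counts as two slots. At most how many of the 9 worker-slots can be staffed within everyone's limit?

8

Total capacity across all clerks is 2+1+1+1+2+1 = 8, and 9 slots are needed, so at most 8 can be filled.
An assignment achieving 8: Block 1→Yoon, Block 3→Ghosh, Block 4→Vasquez+Lindqvist, Block 5→Jules, Block 6→Greco, Block 7→Greco, Block 8→Jules.
Loads: Jules 2/2, Ghosh 1/1, Vasquez 1/1, Lindqvist 1/1, Greco 2/2, Yoon 1/1.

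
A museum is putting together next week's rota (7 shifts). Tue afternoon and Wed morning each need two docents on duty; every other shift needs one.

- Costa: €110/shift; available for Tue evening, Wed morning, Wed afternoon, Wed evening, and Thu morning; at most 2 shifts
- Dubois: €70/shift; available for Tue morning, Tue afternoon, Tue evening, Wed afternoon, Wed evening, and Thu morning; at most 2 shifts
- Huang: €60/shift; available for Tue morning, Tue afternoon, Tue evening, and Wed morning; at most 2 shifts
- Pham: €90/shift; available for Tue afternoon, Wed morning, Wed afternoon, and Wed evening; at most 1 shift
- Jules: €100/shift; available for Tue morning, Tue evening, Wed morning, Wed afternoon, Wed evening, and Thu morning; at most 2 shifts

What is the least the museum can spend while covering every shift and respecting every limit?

Picking the cheapest available docent for each shift independently would cost €610, but that ignores the shift limits.
An optimal schedule: Tue morning→Dubois, Tue afternoon→Dubois+Huang, Tue evening→Costa, Wed morning→Huang+Jules, Wed afternoon→Pham, Wed evening→Jules, Thu morning→Costa.
Total: 70 + 70 + 60 + 110 + 60 + 100 + 90 + 100 + 110 = €770.

€770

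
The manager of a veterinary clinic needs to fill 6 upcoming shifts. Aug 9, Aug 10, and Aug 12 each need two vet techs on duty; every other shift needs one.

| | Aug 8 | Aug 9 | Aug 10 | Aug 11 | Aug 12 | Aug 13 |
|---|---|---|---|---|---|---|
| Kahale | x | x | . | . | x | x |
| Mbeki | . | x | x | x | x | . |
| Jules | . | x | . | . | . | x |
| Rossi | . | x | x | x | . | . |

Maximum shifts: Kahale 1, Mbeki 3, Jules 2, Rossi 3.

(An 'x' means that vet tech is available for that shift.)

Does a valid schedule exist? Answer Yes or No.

Total capacity is 9 and 9 slots are needed, so capacity alone doesn't rule it out.
Shifts {Aug 8, Aug 12} need 3 worker-slots in total, but the vet techs available for any of those shifts (Kahale and Mbeki) can supply at most 2 among them. So no valid schedule exists.

No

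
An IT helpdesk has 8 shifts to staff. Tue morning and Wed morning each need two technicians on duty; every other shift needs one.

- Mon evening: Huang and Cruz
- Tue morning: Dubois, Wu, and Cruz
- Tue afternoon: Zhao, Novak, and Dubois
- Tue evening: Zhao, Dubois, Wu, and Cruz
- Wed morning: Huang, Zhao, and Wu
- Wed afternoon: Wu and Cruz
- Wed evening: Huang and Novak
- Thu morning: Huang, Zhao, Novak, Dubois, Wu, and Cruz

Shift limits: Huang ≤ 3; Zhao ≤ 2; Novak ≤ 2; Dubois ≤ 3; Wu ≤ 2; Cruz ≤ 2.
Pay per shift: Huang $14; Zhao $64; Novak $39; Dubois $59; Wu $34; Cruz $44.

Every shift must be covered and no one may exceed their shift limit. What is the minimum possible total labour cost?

Picking the cheapest available technician for each shift independently would cost $275, but that ignores the shift limits.
An optimal schedule: Mon evening→Huang, Tue morning→Cruz+Dubois, Tue afternoon→Novak, Tue evening→Cruz, Wed morning→Huang+Wu, Wed afternoon→Wu, Wed evening→Huang, Thu morning→Novak.
Total: 14 + 44 + 59 + 39 + 44 + 14 + 34 + 34 + 14 + 39 = $335.

$335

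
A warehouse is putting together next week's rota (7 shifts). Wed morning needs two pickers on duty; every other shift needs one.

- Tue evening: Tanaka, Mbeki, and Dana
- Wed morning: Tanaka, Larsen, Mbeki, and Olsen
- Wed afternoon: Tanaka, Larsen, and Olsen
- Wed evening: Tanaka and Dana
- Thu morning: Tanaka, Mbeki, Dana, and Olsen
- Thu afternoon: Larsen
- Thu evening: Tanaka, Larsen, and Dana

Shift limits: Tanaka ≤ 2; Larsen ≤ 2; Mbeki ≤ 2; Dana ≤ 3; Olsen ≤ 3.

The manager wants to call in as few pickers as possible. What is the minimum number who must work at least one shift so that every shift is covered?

8 slots to fill and no one can take more than 3, so at least ⌈8/3⌉ = 3 pickers are needed.
Larsen, Dana, and Olsen alone can cover everything: Tue evening→Dana, Wed morning→Larsen+Olsen, Wed afternoon→Olsen, Wed evening→Dana, Thu morning→Olsen, Thu afternoon→Larsen, Thu evening→Dana.

3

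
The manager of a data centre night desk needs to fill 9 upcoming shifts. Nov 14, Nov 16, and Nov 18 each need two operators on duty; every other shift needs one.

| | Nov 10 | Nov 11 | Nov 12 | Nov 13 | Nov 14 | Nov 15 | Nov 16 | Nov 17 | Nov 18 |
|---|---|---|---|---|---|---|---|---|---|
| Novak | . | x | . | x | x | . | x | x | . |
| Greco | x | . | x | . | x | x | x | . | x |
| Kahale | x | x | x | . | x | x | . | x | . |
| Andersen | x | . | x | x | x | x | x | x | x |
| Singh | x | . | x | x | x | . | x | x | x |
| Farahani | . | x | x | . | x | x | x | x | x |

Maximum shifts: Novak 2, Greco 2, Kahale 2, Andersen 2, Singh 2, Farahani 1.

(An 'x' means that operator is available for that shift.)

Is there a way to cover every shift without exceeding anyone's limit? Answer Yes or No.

No

Total capacity is 2+2+2+2+2+1 = 11 but 12 worker-slots are needed — infeasible.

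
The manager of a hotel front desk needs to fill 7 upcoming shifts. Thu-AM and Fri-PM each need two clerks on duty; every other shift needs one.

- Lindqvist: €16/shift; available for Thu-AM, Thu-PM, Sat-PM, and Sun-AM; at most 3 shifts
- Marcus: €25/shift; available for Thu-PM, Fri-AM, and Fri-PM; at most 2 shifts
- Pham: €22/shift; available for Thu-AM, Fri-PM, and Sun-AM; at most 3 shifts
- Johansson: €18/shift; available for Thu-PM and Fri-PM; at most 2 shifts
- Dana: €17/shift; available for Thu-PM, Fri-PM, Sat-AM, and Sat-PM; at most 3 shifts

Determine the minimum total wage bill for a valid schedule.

€164

Thu-AM can only be covered by Lindqvist and Pham, so that assignment is forced.
Fri-AM can only be covered by Marcus, so that assignment is forced.
Sat-AM can only be covered by Dana, so that assignment is forced.
Picking the cheapest available clerk for each shift independently would cost €163, but that ignores the shift limits.
An optimal schedule: Thu-AM→Lindqvist+Pham, Thu-PM→Dana, Fri-AM→Marcus, Fri-PM→Dana+Johansson, Sat-AM→Dana, Sat-PM→Lindqvist, Sun-AM→Lindqvist.
Total: 16 + 22 + 17 + 25 + 17 + 18 + 17 + 16 + 16 = €164.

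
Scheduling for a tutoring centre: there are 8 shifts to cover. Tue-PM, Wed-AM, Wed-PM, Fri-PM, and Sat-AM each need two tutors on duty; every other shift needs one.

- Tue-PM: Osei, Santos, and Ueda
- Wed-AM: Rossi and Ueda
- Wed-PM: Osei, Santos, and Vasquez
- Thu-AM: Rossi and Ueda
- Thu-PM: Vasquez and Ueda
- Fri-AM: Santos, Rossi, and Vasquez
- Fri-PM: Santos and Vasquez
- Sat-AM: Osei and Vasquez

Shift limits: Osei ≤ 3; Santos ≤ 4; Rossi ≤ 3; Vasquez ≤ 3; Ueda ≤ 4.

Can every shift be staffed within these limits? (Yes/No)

Yes

Wed-AM can only be covered by Rossi and Ueda, so that assignment is forced.
Fri-PM can only be covered by Santos and Vasquez, so that assignment is forced.
Sat-AM can only be covered by Osei and Vasquez, so that assignment is forced.
One valid schedule: Tue-PM→Osei+Santos, Wed-AM→Rossi+Ueda, Wed-PM→Osei+Santos, Thu-AM→Rossi, Thu-PM→Vasquez, Fri-AM→Santos, Fri-PM→Santos+Vasquez, Sat-AM→Osei+Vasquez.
Loads: Osei 3/3, Santos 4/4, Rossi 2/3, Vasquez 3/3, Ueda 1/4 — all within limits.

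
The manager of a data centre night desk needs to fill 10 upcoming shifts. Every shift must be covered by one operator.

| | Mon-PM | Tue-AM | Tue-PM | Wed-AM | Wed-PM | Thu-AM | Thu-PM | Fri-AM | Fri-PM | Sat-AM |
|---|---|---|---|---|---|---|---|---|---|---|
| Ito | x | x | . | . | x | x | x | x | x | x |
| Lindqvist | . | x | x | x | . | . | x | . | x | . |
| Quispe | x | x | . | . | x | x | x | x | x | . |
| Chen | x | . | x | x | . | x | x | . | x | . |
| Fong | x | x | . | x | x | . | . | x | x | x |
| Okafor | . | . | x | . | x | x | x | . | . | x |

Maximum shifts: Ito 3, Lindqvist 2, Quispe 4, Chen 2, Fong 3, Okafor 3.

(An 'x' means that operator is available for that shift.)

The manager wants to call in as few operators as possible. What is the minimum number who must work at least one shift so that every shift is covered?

10 slots to fill and no one can take more than 4, so at least ⌈10/4⌉ = 3 operators are needed.
Quispe, Fong, and Okafor alone can cover everything: Mon-PM→Quispe, Tue-AM→Quispe, Tue-PM→Okafor, Wed-AM→Fong, Wed-PM→Okafor, Thu-AM→Quispe, Thu-PM→Quispe, Fri-AM→Fong, Fri-PM→Fong, Sat-AM→Okafor.

3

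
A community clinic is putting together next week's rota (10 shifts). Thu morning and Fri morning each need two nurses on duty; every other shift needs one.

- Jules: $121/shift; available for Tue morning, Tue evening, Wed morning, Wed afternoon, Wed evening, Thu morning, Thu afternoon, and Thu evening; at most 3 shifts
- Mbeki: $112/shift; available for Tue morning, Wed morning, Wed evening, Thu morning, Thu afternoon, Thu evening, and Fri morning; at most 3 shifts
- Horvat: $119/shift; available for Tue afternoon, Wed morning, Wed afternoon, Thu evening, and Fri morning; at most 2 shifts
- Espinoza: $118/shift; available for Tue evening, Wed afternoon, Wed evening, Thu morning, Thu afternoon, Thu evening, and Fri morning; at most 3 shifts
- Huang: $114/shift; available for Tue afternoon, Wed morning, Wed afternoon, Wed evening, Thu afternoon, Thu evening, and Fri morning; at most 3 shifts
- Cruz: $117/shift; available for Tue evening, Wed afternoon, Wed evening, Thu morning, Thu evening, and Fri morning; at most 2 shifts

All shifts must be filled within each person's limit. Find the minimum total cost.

Picking the cheapest available nurse for each shift independently would cost $1360, but that ignores the shift limits.
An optimal schedule: Tue morning→Mbeki, Tue afternoon→Huang, Tue evening→Cruz, Wed morning→Mbeki, Wed afternoon→Huang, Wed evening→Huang, Thu morning→Cruz+Espinoza, Thu afternoon→Mbeki, Thu evening→Espinoza, Fri morning→Espinoza+Horvat.
Total: 112 + 114 + 117 + 112 + 114 + 114 + 117 + 118 + 112 + 118 + 118 + 119 = $1385.

$1385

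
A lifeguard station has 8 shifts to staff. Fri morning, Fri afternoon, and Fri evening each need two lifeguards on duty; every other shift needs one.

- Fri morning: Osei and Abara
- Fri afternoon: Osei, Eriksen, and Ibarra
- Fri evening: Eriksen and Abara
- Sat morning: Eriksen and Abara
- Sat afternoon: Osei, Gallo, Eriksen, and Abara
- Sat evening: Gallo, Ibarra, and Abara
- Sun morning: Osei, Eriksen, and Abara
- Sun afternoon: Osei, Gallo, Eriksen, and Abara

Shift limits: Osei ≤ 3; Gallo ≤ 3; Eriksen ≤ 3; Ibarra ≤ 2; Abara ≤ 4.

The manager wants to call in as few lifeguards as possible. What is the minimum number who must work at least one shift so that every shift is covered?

4

11 slots to fill and no one can take more than 4, so at least ⌈11/4⌉ = 3 lifeguards are needed.
Any 3 lifeguards together have capacity at most 4+3+3 = 10 < 11 slots, so 3 can never suffice.
Osei, Gallo, Eriksen, and Abara alone can cover everything: Fri morning→Osei+Abara, Fri afternoon→Osei+Eriksen, Fri evening→Eriksen+Abara, Sat morning→Eriksen, Sat afternoon→Gallo, Sat evening→Gallo, Sun morning→Osei, Sun afternoon→Gallo.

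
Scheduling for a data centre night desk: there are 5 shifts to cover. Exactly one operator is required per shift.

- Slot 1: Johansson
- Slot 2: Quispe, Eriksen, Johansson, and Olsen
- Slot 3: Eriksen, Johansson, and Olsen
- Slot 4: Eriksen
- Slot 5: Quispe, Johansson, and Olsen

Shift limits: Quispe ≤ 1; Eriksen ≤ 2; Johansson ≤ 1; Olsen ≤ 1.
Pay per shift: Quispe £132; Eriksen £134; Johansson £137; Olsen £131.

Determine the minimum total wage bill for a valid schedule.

Slot 1 can only be covered by Johansson, so that assignment is forced.
Slot 4 can only be covered by Eriksen, so that assignment is forced.
Picking the cheapest available operator for each shift independently would cost £664, but that ignores the shift limits.
An optimal schedule: Slot 1→Johansson, Slot 2→Olsen, Slot 3→Eriksen, Slot 4→Eriksen, Slot 5→Quispe.
Total: 137 + 131 + 134 + 134 + 132 = £668.

£668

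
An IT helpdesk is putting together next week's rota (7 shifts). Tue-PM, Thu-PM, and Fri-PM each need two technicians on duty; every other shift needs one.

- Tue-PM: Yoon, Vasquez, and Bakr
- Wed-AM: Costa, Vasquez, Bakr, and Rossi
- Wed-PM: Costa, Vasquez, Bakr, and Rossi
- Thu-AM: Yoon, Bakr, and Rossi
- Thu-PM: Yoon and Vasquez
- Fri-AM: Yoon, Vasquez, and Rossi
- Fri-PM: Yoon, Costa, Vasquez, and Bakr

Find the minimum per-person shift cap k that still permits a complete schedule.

With 5 technicians and 10 worker-slots to fill, someone must work at least ⌈10/5⌉ = 2 shifts, so k ≥ 2.
k = 2 works: Tue-PM→Yoon+Vasquez, Wed-AM→Costa, Wed-PM→Rossi, Thu-AM→Bakr, Thu-PM→Yoon+Vasquez, Fri-AM→Rossi, Fri-PM→Costa+Bakr.
Loads: Yoon 2, Costa 2, Vasquez 2, Bakr 2, Rossi 2 — all ≤ 2.

2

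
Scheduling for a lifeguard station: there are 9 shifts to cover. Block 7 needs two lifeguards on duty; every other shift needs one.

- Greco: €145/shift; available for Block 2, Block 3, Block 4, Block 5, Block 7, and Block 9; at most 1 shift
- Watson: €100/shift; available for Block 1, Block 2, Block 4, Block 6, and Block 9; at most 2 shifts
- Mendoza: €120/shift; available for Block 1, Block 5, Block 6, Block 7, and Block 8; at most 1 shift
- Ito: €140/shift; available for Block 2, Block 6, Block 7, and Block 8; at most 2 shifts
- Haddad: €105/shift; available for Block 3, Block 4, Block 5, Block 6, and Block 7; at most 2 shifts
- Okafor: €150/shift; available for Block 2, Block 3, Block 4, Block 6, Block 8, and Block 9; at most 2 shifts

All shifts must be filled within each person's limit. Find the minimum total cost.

Picking the cheapest available lifeguard for each shift independently would cost €1055, but that ignores the shift limits.
An optimal schedule: Block 1→Watson, Block 2→Okafor, Block 3→Greco, Block 4→Haddad, Block 5→Mendoza, Block 6→Okafor, Block 7→Ito+Haddad, Block 8→Ito, Block 9→Watson.
Total: 100 + 150 + 145 + 105 + 120 + 150 + 140 + 105 + 140 + 100 = €1255.

€1255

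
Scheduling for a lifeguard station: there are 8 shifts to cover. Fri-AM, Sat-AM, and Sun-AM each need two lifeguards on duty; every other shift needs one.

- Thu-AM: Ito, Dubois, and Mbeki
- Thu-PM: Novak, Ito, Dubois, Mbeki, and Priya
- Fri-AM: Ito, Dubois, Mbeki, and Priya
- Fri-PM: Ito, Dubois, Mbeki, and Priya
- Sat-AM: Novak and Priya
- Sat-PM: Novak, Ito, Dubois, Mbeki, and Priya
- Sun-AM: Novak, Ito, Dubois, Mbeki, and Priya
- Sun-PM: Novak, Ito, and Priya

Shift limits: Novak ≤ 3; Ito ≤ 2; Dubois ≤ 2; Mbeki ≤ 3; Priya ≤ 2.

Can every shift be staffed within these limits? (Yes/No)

Sat-AM can only be covered by Novak and Priya, so that assignment is forced.
One valid schedule: Thu-AM→Ito, Thu-PM→Novak, Fri-AM→Dubois+Mbeki, Fri-PM→Ito, Sat-AM→Novak+Priya, Sat-PM→Dubois, Sun-AM→Mbeki+Priya, Sun-PM→Novak.
Loads: Novak 3/3, Ito 2/2, Dubois 2/2, Mbeki 2/3, Priya 2/2 — all within limits.

Yes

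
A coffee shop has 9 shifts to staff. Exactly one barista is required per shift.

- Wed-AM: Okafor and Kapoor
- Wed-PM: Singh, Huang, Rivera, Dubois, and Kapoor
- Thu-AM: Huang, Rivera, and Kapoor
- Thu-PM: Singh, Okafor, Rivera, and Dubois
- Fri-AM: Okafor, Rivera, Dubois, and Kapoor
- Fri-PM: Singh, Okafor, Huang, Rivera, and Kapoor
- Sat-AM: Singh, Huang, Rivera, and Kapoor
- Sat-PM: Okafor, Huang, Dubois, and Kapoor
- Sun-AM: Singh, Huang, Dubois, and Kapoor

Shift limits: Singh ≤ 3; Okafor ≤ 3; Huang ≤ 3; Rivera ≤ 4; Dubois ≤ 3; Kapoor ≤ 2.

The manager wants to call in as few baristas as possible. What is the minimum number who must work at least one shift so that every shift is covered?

3

9 slots to fill and no one can take more than 4, so at least ⌈9/4⌉ = 3 baristas are needed.
Singh, Okafor, and Huang alone can cover everything: Wed-AM→Okafor, Wed-PM→Singh, Thu-AM→Huang, Thu-PM→Singh, Fri-AM→Okafor, Fri-PM→Huang, Sat-AM→Singh, Sat-PM→Okafor, Sun-AM→Huang.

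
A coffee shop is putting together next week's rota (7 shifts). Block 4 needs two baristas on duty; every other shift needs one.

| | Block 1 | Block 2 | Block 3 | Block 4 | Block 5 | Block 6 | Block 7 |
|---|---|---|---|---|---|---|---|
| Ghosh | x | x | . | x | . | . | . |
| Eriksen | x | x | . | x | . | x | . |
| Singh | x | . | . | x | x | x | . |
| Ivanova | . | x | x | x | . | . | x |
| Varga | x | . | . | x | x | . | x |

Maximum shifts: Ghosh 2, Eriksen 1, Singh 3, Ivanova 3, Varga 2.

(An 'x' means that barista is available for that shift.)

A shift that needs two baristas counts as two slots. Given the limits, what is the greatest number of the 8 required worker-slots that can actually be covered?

Total capacity across all baristas is 2+1+3+3+2 = 11, and 8 slots are needed, so at most 8 can be filled.
An assignment achieving 8: Block 1→Ghosh, Block 2→Ghosh, Block 3→Ivanova, Block 4→Singh+Ivanova, Block 5→Singh, Block 6→Eriksen, Block 7→Ivanova.
Loads: Ghosh 2/2, Eriksen 1/1, Singh 2/3, Ivanova 3/3, Varga 0/2.

8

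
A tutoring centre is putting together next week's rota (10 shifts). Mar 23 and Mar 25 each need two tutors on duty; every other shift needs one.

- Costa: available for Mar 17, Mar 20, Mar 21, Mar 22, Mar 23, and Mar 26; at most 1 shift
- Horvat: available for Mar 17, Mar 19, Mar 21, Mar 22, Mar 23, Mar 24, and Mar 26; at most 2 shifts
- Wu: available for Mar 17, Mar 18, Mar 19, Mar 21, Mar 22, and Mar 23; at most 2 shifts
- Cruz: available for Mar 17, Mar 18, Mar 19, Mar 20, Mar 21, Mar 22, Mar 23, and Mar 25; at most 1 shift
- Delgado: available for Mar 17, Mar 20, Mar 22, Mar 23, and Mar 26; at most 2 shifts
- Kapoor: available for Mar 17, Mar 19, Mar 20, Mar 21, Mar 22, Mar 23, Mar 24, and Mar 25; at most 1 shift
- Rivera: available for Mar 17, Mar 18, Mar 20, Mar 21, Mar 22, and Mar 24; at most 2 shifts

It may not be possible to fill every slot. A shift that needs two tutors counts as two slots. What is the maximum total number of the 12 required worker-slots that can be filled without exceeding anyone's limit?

11

Total capacity across all tutors is 1+2+2+1+2+1+2 = 11, and 12 slots are needed, so at most 11 can be filled.
An assignment achieving 11: Mar 17→Rivera, Mar 18→Wu, Mar 19→Horvat, Mar 20→Delgado, Mar 21→Wu, Mar 22→Rivera, Mar 23→Delgado, Mar 24→Horvat, Mar 25→Cruz+Kapoor, Mar 26→Costa.
Loads: Costa 1/1, Horvat 2/2, Wu 2/2, Cruz 1/1, Delgado 2/2, Kapoor 1/1, Rivera 2/2.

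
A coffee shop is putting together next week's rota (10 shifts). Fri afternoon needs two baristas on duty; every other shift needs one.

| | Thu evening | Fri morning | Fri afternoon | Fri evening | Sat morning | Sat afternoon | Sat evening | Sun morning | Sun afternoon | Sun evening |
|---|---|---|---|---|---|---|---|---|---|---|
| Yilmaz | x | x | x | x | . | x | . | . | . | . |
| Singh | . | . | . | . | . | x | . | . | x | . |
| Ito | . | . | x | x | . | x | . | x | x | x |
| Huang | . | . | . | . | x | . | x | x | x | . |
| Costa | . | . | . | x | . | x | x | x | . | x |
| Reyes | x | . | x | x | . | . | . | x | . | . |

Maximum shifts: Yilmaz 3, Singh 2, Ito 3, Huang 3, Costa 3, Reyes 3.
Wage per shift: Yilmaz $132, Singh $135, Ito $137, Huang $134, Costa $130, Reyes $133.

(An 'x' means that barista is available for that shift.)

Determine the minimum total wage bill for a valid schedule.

$1453

Fri morning can only be covered by Yilmaz, so that assignment is forced.
Sat morning can only be covered by Huang, so that assignment is forced.
Picking the cheapest available barista for each shift independently would cost $1447, but that ignores the shift limits.
An optimal schedule: Thu evening→Yilmaz, Fri morning→Yilmaz, Fri afternoon→Yilmaz+Reyes, Fri evening→Reyes, Sat morning→Huang, Sat afternoon→Costa, Sat evening→Costa, Sun morning→Reyes, Sun afternoon→Huang, Sun evening→Costa.
Total: 132 + 132 + 132 + 133 + 133 + 134 + 130 + 130 + 133 + 134 + 130 = $1453.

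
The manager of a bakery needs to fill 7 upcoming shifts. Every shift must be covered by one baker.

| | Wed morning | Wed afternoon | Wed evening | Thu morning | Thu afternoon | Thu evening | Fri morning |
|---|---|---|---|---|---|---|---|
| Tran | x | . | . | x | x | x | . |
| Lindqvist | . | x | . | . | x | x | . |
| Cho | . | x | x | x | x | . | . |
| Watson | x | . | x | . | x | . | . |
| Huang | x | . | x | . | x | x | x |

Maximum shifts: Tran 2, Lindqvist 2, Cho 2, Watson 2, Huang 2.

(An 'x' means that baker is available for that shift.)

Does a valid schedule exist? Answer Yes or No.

Yes

Fri morning can only be covered by Huang, so that assignment is forced.
One valid schedule: Wed morning→Tran, Wed afternoon→Lindqvist, Wed evening→Cho, Thu morning→Tran, Thu afternoon→Cho, Thu evening→Lindqvist, Fri morning→Huang.
Loads: Tran 2/2, Lindqvist 2/2, Cho 2/2, Watson 0/2, Huang 1/2 — all within limits.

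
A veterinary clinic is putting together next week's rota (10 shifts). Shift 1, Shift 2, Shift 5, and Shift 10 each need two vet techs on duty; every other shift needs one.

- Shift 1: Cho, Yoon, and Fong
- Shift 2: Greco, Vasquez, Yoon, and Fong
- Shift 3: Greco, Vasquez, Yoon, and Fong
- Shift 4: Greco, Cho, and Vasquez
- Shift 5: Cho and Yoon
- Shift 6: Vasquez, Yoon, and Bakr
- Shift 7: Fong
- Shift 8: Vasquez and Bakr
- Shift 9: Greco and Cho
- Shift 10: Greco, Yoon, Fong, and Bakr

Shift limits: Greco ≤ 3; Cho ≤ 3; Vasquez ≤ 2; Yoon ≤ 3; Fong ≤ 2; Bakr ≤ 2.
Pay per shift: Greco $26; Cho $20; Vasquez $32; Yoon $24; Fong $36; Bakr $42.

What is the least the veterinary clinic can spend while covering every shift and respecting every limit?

$388

Shift 5 can only be covered by Cho and Yoon, so that assignment is forced.
Shift 7 can only be covered by Fong, so that assignment is forced.
Picking the cheapest available vet tech for each shift independently would cost $344, but that ignores the shift limits.
An optimal schedule: Shift 1→Cho+Yoon, Shift 2→Greco+Vasquez, Shift 3→Greco, Shift 4→Greco, Shift 5→Cho+Yoon, Shift 6→Yoon, Shift 7→Fong, Shift 8→Vasquez, Shift 9→Cho, Shift 10→Fong+Bakr.
Total: 20 + 24 + 26 + 32 + 26 + 26 + 20 + 24 + 24 + 36 + 32 + 20 + 36 + 42 = $388.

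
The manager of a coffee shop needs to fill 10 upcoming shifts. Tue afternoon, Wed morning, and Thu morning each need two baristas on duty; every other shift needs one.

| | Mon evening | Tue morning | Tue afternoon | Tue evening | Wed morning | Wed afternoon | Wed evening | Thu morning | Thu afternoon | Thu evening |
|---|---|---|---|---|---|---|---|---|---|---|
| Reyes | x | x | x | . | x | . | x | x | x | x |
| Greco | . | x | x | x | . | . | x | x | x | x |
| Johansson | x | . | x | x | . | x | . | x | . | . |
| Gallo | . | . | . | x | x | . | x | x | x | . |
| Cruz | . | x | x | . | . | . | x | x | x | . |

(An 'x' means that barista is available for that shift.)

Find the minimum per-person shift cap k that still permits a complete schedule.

With 5 baristas and 13 worker-slots to fill, someone must work at least ⌈13/5⌉ = 3 shifts, so k ≥ 3.
k = 3 works: Mon evening→Reyes, Tue morning→Greco, Tue afternoon→Johansson+Cruz, Tue evening→Greco, Wed morning→Reyes+Gallo, Wed afternoon→Johansson, Wed evening→Greco, Thu morning→Johansson+Gallo, Thu afternoon→Gallo, Thu evening→Reyes.
Loads: Reyes 3, Greco 3, Johansson 3, Gallo 3, Cruz 1 — all ≤ 3.

3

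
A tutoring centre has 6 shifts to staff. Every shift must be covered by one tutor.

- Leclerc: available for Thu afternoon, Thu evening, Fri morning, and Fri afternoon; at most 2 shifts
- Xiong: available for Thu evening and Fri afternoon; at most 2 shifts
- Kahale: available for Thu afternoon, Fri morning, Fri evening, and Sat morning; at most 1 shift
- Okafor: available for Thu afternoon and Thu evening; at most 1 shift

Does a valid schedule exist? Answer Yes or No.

No

Total capacity is 6 and 6 slots are needed, so capacity alone doesn't rule it out.
Shifts {Fri evening, Sat morning} need 2 worker-slots in total, but the tutors available for any of those shifts (Kahale) can supply at most 1 among them. So no valid schedule exists.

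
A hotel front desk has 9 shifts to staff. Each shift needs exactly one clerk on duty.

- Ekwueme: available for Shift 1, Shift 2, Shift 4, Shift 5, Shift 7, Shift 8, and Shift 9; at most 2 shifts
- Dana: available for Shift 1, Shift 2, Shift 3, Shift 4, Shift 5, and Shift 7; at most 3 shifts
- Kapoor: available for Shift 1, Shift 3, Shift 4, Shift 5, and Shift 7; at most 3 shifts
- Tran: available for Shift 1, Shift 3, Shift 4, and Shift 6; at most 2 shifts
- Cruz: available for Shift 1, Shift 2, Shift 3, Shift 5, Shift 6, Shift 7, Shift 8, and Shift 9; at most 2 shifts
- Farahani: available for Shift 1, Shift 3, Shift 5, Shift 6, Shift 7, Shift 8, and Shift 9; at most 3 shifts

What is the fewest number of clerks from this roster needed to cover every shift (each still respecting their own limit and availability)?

9 slots to fill and no one can take more than 3, so at least ⌈9/3⌉ = 3 clerks are needed.
Dana, Kapoor, and Farahani alone can cover everything: Shift 1→Dana, Shift 2→Dana, Shift 3→Kapoor, Shift 4→Dana, Shift 5→Kapoor, Shift 6→Farahani, Shift 7→Kapoor, Shift 8→Farahani, Shift 9→Farahani.

3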